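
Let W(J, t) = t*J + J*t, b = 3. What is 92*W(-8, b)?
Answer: -4416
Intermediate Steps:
W(J, t) = 2*J*t (W(J, t) = J*t + J*t = 2*J*t)
92*W(-8, b) = 92*(2*(-8)*3) = 92*(-48) = -4416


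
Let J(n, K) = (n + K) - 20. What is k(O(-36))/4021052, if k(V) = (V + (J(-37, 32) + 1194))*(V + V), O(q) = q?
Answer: -20394/1005263 ≈ -0.020287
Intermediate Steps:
J(n, K) = -20 + K + n (J(n, K) = (K + n) - 20 = -20 + K + n)
k(V) = 2*V*(1169 + V) (k(V) = (V + ((-20 + 32 - 37) + 1194))*(V + V) = (V + (-25 + 1194))*(2*V) = (V + 1169)*(2*V) = (1169 + V)*(2*V) = 2*V*(1169 + V))
k(O(-36))/4021052 = (2*(-36)*(1169 - 36))/4021052 = (2*(-36)*1133)*(1/4021052) = -81576*1/4021052 = -20394/1005263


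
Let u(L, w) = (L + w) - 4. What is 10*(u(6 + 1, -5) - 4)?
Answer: -60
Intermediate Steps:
u(L, w) = -4 + L + w
10*(u(6 + 1, -5) - 4) = 10*((-4 + (6 + 1) - 5) - 4) = 10*((-4 + 7 - 5) - 4) = 10*(-2 - 4) = 10*(-6) = -60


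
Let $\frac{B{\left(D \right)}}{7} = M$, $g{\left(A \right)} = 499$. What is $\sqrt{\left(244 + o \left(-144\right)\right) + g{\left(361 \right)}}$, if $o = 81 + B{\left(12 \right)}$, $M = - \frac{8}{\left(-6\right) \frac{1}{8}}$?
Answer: $i \sqrt{21673} \approx 147.22 i$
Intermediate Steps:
$M = \frac{32}{3}$ ($M = - \frac{8}{\left(-6\right) \frac{1}{8}} = - \frac{8}{- \frac{3}{4}} = \left(-8\right) \left(- \frac{4}{3}\right) = \frac{32}{3} \approx 10.667$)
$B{\left(D \right)} = \frac{224}{3}$ ($B{\left(D \right)} = 7 \cdot \frac{32}{3} = \frac{224}{3}$)
$o = \frac{467}{3}$ ($o = 81 + \frac{224}{3} = \frac{467}{3} \approx 155.67$)
$\sqrt{\left(244 + o \left(-144\right)\right) + g{\left(361 \right)}} = \sqrt{\left(244 + \frac{467}{3} \left(-144\right)\right) + 499} = \sqrt{\left(244 - 22416\right) + 499} = \sqrt{-22172 + 499} = \sqrt{-21673} = i \sqrt{21673}$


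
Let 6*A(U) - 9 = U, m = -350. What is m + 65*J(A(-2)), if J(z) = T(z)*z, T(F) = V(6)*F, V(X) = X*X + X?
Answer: 20195/6 ≈ 3365.8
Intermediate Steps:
V(X) = X + X² (V(X) = X² + X = X + X²)
T(F) = 42*F (T(F) = (6*(1 + 6))*F = (6*7)*F = 42*F)
A(U) = 3/2 + U/6
J(z) = 42*z² (J(z) = (42*z)*z = 42*z²)
m + 65*J(A(-2)) = -350 + 65*(42*(3/2 + (⅙)*(-2))²) = -350 + 65*(42*(3/2 - ⅓)²) = -350 + 65*(42*(7/6)²) = -350 + 65*(42*(49/36)) = -350 + 65*(343/6) = -350 + 22295/6 = 20195/6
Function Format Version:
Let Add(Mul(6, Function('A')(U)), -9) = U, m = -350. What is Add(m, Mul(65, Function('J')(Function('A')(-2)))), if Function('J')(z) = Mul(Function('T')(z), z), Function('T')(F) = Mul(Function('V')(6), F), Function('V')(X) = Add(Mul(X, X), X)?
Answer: Rational(20195, 6) ≈ 3365.8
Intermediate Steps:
Function('V')(X) = Add(X, Pow(X, 2)) (Function('V')(X) = Add(Pow(X, 2), X) = Add(X, Pow(X, 2)))
Function('T')(F) = Mul(42, F) (Function('T')(F) = Mul(Mul(6, Add(1, 6)), F) = Mul(Mul(6, 7), F) = Mul(42, F))
Function('A')(U) = Add(Rational(3, 2), Mul(Rational(1, 6), U))
Function('J')(z) = Mul(42, Pow(z, 2)) (Function('J')(z) = Mul(Mul(42, z), z) = Mul(42, Pow(z, 2)))
Add(m, Mul(65, Function('J')(Function('A')(-2)))) = Add(-350, Mul(65, Mul(42, Pow(Add(Rational(3, 2), Mul(Rational(1, 6), -2)), 2)))) = Add(-350, Mul(65, Mul(42, Pow(Add(Rational(3, 2), Rational(-1, 3)), 2)))) = Add(-350, Mul(65, Mul(42, Pow(Rational(7, 6), 2)))) = Add(-350, Mul(65, Mul(42, Rational(49, 36)))) = Add(-350, Mul(65, Rational(343, 6))) = Add(-350, Rational(22295, 6)) = Rational(20195, 6)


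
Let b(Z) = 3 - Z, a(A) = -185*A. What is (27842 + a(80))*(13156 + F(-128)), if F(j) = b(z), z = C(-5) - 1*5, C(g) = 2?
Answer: 171658804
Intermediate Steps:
z = -3 (z = 2 - 1*5 = 2 - 5 = -3)
F(j) = 6 (F(j) = 3 - 1*(-3) = 3 + 3 = 6)
(27842 + a(80))*(13156 + F(-128)) = (27842 - 185*80)*(13156 + 6) = (27842 - 14800)*13162 = 13042*13162 = 171658804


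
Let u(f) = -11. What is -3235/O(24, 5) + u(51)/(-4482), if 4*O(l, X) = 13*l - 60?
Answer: -1610953/31374 ≈ -51.347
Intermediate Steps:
O(l, X) = -15 + 13*l/4 (O(l, X) = (13*l - 60)/4 = (-60 + 13*l)/4 = -15 + 13*l/4)
-3235/O(24, 5) + u(51)/(-4482) = -3235/(-15 + (13/4)*24) - 11/(-4482) = -3235/(-15 + 78) - 11*(-1/4482) = -3235/63 + 11/4482 = -1610953/31374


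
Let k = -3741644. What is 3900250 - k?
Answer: 7641894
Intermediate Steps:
3900250 - k = 3900250 - 1*(-3741644) = 3900250 + 3741644 = 7641894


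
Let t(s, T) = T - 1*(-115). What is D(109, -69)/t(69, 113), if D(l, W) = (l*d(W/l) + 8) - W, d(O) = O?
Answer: 2/57 ≈ 0.035088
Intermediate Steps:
t(s, T) = 115 + T (t(s, T) = T + 115 = 115 + T)
D(l, W) = 8 (D(l, W) = (l*(W/l) + 8) - W = (W + 8) - W = (8 + W) - W = 8)
D(109, -69)/t(69, 113) = 8/(115 + 113) = 8/228 = 8*(1/228) = 2/57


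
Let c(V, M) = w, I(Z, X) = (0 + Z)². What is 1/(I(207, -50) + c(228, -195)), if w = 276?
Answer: 1/43125 ≈ 2.3188e-5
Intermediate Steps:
I(Z, X) = Z²
c(V, M) = 276
1/(I(207, -50) + c(228, -195)) = 1/(207² + 276) = 1/(42849 + 276) = 1/43125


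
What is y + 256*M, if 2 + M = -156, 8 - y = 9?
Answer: -40449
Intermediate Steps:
y = -1 (y = 8 - 1*9 = 8 - 9 = -1)
M = -158 (M = -2 - 156 = -158)
y + 256*M = -1 + 256*(-158) = -1 - 40448 = -40449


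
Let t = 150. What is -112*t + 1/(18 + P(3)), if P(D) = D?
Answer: -352799/21 ≈ -16800.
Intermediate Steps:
-112*t + 1/(18 + P(3)) = -112*150 + 1/(18 + 3) = -16800 + 1/21 = -352799/21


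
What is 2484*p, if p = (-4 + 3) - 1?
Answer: -4968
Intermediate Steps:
p = -2 (p = -1 - 1 = -2)
2484*p = 2484*(-2) = -4968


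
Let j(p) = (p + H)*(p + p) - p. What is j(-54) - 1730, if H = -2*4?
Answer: 5020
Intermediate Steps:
H = -8
j(p) = -p + 2*p*(-8 + p) (j(p) = (p - 8)*(p + p) - p = (-8 + p)*(2*p) - p = 2*p*(-8 + p) - p = -p + 2*p*(-8 + p))
j(-54) - 1730 = -54*(-17 + 2*(-54)) - 1730 = -54*(-17 - 108) - 1730 = -54*(-125) - 1730 = 6750 - 1730 = 5020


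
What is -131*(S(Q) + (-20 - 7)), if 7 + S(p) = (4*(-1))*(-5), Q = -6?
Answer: 1834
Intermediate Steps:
S(p) = 13 (S(p) = -7 + (4*(-1))*(-5) = -7 - 4*(-5) = -7 + 20 = 13)
-131*(S(Q) + (-20 - 7)) = -131*(13 + (-20 - 7)) = -131*(13 - 27) = -131*(-14) = 1834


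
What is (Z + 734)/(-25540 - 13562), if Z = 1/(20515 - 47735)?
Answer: -19979479/1064356440 ≈ -0.018771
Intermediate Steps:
Z = -1/27220 (Z = 1/(-27220) = -1/27220 ≈ -3.6738e-5)
(Z + 734)/(-25540 - 13562) = (-1/27220 + 734)/(-25540 - 13562) = (19979479/27220)/(-39102) = (19979479/27220)*(-1/39102) = -19979479/1064356440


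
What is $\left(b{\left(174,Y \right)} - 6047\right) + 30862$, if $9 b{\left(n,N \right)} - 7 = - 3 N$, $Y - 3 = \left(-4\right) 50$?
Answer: $\frac{223933}{9} \approx 24881.0$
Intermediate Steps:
$Y = -197$ ($Y = 3 - 200 = -197$)
$b{\left(n,N \right)} = \frac{7}{9} - \frac{N}{3}$ ($b{\left(n,N \right)} = \frac{7}{9} + \frac{\left(-3\right) N}{9} = \frac{7}{9} - \frac{N}{3}$)
$\left(b{\left(174,Y \right)} - 6047\right) + 30862 = \left(\left(\frac{7}{9} - - \frac{197}{3}\right) - 6047\right) + 30862 = \left(\left(\frac{7}{9} + \frac{197}{3}\right) - 6047\right) + 30862 = \left(\frac{598}{9} - 6047\right) + 30862 = - \frac{53825}{9} + 30862 = \frac{223933}{9}$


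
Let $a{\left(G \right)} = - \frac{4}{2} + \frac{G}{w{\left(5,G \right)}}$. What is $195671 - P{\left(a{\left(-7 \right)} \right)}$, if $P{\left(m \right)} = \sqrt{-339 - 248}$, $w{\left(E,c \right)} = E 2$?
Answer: $195671 - i \sqrt{587} \approx 1.9567 \cdot 10^{5} - 24.228 i$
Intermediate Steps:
$w{\left(E,c \right)} = 2 E$
$a{\left(G \right)} = -2 + \frac{G}{10}$ ($a{\left(G \right)} = - \frac{4}{2} + \frac{G}{2 \cdot 5} = \left(-4\right) \frac{1}{2} + \frac{G}{10} = -2 + G \frac{1}{10} = -2 + \frac{G}{10}$)
$P{\left(m \right)} = i \sqrt{587}$ ($P{\left(m \right)} = \sqrt{-587} = i \sqrt{587}$)
$195671 - P{\left(a{\left(-7 \right)} \right)} = 195671 - i \sqrt{587}$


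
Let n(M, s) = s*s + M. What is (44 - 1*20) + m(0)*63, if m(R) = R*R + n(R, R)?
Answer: 24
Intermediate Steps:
n(M, s) = M + s² (n(M, s) = s² + M = M + s²)
m(R) = R + 2*R² (m(R) = R*R + (R + R²) = R² + (R + R²) = R + 2*R²)
(44 - 1*20) + m(0)*63 = (44 - 1*20) + (0*(1 + 2*0))*63 = (44 - 20) + (0*(1 + 0))*63 = 24 + (0*1)*63 = 24 + 0*63 = 24 + 0 = 24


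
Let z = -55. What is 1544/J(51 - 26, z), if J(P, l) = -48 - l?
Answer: 1544/7 ≈ 220.57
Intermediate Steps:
1544/J(51 - 26, z) = 1544/(-48 - 1*(-55)) = 1544/(-48 + 55) = 1544/7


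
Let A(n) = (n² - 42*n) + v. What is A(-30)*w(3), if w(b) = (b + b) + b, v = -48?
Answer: 19008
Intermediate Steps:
A(n) = -48 + n² - 42*n (A(n) = (n² - 42*n) - 48 = -48 + n² - 42*n)
w(b) = 3*b (w(b) = 2*b + b = 3*b)
A(-30)*w(3) = (-48 + (-30)² - 42*(-30))*(3*3) = (-48 + 900 + 1260)*9 = 2112*9 = 19008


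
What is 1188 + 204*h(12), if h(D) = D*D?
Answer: 30564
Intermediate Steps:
h(D) = D²
1188 + 204*h(12) = 1188 + 204*12² = 1188 + 204*144 = 1188 + 29376 = 30564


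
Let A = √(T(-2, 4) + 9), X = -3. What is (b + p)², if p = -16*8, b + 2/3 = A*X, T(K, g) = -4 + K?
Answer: 149239/9 + 772*√3 ≈ 17919.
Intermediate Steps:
A = √3 (A = √((-4 - 2) + 9) = √(-6 + 9) = √3 ≈ 1.7320)
b = -⅔ - 3*√3 (b = -⅔ + √3*(-3) = -⅔ - 3*√3 ≈ -5.8628)
p = -128
(b + p)² = ((-⅔ - 3*√3) - 128)² = (-386/3 - 3*√3)²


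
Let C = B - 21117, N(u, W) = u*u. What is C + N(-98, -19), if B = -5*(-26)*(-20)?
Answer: -14113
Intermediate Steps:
B = -2600 (B = 130*(-20) = -2600)
N(u, W) = u**2
C = -23717 (C = -2600 - 21117 = -23717)
C + N(-98, -19) = -23717 + (-98)**2 = -23717 + 9604 = -14113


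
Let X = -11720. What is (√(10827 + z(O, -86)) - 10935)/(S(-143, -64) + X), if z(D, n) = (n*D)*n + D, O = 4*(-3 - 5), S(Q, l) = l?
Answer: 3645/3928 - I*√225877/11784 ≈ 0.92795 - 0.040331*I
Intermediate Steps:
O = -32 (O = 4*(-8) = -32)
z(D, n) = D + D*n² (z(D, n) = (D*n)*n + D = D*n² + D = D + D*n²)
(√(10827 + z(O, -86)) - 10935)/(S(-143, -64) + X) = (√(10827 - 32*(1 + (-86)²)) - 10935)/(-64 - 11720) = (√(10827 - 32*(1 + 7396)) - 10935)/(-11784) = (√(10827 - 32*7397) - 10935)*(-1/11784) = (√(10827 - 236704) - 10935)*(-1/11784) = (√(-225877) - 10935)*(-1/11784) = (I*√225877 - 10935)*(-1/11784) = (-10935 + I*√225877)*(-1/11784) = 3645/3928 - I*√225877/11784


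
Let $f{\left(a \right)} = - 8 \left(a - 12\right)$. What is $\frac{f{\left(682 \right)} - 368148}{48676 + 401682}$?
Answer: $- \frac{186754}{225179} \approx -0.82936$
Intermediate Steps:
$f{\left(a \right)} = 96 - 8 a$ ($f{\left(a \right)} = - 8 \left(-12 + a\right) = 96 - 8 a$)
$\frac{f{\left(682 \right)} - 368148}{48676 + 401682} = \frac{\left(96 - 5456\right) - 368148}{48676 + 401682} = \frac{\left(96 - 5456\right) - 368148}{450358} = \left(-5360 - 368148\right) \frac{1}{450358} = \left(-373508\right) \frac{1}{450358} = - \frac{186754}{225179}$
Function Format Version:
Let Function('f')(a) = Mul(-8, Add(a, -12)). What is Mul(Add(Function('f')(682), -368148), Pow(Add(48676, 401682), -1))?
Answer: Rational(-186754, 225179) ≈ -0.82936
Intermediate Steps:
Function('f')(a) = Add(96, Mul(-8, a)) (Function('f')(a) = Mul(-8, Add(-12, a)) = Add(96, Mul(-8, a)))
Mul(Add(Function('f')(682), -368148), Pow(Add(48676, 401682), -1)) = Mul(Add(Add(96, Mul(-8, 682)), -368148), Pow(Add(48676, 401682), -1)) = Mul(Add(Add(96, -5456), -368148), Pow(450358, -1)) = Mul(Add(-5360, -368148), Rational(1, 450358)) = Mul(-373508, Rational(1, 450358)) = Rational(-186754, 225179)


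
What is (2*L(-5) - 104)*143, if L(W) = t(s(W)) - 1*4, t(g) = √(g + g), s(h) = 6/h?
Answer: -16016 + 572*I*√15/5 ≈ -16016.0 + 443.07*I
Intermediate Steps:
t(g) = √2*√g (t(g) = √(2*g) = √2*√g)
L(W) = -4 + 2*√3*√(1/W) (L(W) = √2*√(6/W) - 1*4 = √2*(√6*√(1/W)) - 4 = 2*√3*√(1/W) - 4 = -4 + 2*√3*√(1/W))
(2*L(-5) - 104)*143 = (2*(-4 + 2*√3*√(1/(-5))) - 104)*143 = (2*(-4 + 2*√3*√(-⅕)) - 104)*143 = (2*(-4 + 2*√3*(I*√5/5)) - 104)*143 = (2*(-4 + 2*I*√15/5) - 104)*143 = ((-8 + 4*I*√15/5) - 104)*143 = (-112 + 4*I*√15/5)*143 = -16016 + 572*I*√15/5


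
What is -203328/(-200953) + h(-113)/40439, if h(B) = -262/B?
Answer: 929181701782/918276235471 ≈ 1.0119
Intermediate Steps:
-203328/(-200953) + h(-113)/40439 = -203328/(-200953) - 262/(-113)/40439 = -203328*(-1/200953) - 262*(-1/113)*(1/40439) = 203328/200953 + (262/113)*(1/40439) = 203328/200953 + 262/4569607 = 929181701782/918276235471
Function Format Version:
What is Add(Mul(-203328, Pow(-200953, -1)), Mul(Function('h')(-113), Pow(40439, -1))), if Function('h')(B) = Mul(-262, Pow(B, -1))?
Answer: Rational(929181701782, 918276235471) ≈ 1.0119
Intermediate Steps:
Add(Mul(-203328, Pow(-200953, -1)), Mul(Function('h')(-113), Pow(40439, -1))) = Add(Mul(-203328, Pow(-200953, -1)), Mul(Mul(-262, Pow(-113, -1)), Pow(40439, -1))) = Add(Mul(-203328, Rational(-1, 200953)), Mul(Mul(-262, Rational(-1, 113)), Rational(1, 40439))) = Add(Rational(203328, 200953), Mul(Rational(262, 113), Rational(1, 40439))) = Add(Rational(203328, 200953), Rational(262, 4569607)) = Rational(929181701782, 918276235471)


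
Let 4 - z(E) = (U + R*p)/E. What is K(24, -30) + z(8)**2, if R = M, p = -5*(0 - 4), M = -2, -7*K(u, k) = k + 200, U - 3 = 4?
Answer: 18695/448 ≈ 41.730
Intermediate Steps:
U = 7 (U = 3 + 4 = 7)
K(u, k) = -200/7 - k/7 (K(u, k) = -(k + 200)/7 = -(200 + k)/7 = -200/7 - k/7)
p = 20 (p = -5*(-4) = 20)
R = -2
z(E) = 4 + 33/E (z(E) = 4 - (7 - 2*20)/E = 4 - (7 - 40)/E = 4 - (-33)/E = 4 + 33/E)
K(24, -30) + z(8)**2 = (-200/7 - 1/7*(-30)) + (4 + 33/8)**2 = (-200/7 + 30/7) + (4 + 33*(1/8))**2 = -170/7 + (4 + 33/8)**2 = -170/7 + (65/8)**2 = -170/7 + 4225/64 = 18695/448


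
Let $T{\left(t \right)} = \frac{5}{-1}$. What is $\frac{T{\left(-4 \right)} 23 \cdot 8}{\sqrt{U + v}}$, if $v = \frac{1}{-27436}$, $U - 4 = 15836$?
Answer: $- \frac{34960 \sqrt{8257138541}}{434586239} \approx -7.3099$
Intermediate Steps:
$U = 15840$ ($U = 4 + 15836 = 15840$)
$T{\left(t \right)} = -5$ ($T{\left(t \right)} = 5 \left(-1\right) = -5$)
$v = - \frac{1}{27436} \approx -3.6448 \cdot 10^{-5}$
$\frac{T{\left(-4 \right)} 23 \cdot 8}{\sqrt{U + v}} = \frac{\left(-5\right) 23 \cdot 8}{\sqrt{15840 - \frac{1}{27436}}} = \frac{\left(-115\right) 8}{\sqrt{\frac{434586239}{27436}}} = - \frac{920}{\frac{1}{722} \sqrt{8257138541}} = - 920 \frac{38 \sqrt{8257138541}}{434586239} = - \frac{34960 \sqrt{8257138541}}{434586239}$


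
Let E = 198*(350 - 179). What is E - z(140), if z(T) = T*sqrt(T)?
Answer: 33858 - 280*sqrt(35) ≈ 32202.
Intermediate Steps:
z(T) = T**(3/2)
E = 33858 (E = 198*171 = 33858)
E - z(140) = 33858 - 140**(3/2) = 33858 - 280*sqrt(35)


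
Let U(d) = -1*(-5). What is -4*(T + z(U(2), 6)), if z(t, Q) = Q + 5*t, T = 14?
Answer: -180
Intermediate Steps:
U(d) = 5
-4*(T + z(U(2), 6)) = -4*(14 + (6 + 5*5)) = -4*(14 + (6 + 25)) = -4*(14 + 31) = -4*45 = -180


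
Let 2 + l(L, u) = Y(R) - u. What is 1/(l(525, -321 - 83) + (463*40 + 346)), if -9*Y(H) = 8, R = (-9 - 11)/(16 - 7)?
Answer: 9/173404 ≈ 5.1902e-5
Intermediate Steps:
R = -20/9 ≈ -2.2222
Y(H) = -8/9 (Y(H) = -⅑*8 = -8/9)
l(L, u) = -26/9 - u (l(L, u) = -2 + (-8/9 - u) = -26/9 - u)
1/(l(525, -321 - 83) + (463*40 + 346)) = 1/((-26/9 - (-321 - 83)) + (463*40 + 346)) = 1/((-26/9 - 1*(-404)) + (18520 + 346)) = 1/((-26/9 + 404) + 18866) = 1/(3610/9 + 18866) = 1/(173404/9) = 9/173404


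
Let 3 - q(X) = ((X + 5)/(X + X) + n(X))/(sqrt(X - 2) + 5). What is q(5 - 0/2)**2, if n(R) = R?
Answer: 351/121 + 108*sqrt(3)/121 ≈ 4.4468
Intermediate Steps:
q(X) = 3 - (X + (5 + X)/(2*X))/(5 + sqrt(-2 + X)) (q(X) = 3 - ((X + 5)/(X + X) + X)/(sqrt(X - 2) + 5) = 3 - ((5 + X)/((2*X)) + X)/(sqrt(-2 + X) + 5) = 3 - ((5 + X)*(1/(2*X)) + X)/(5 + sqrt(-2 + X)) = 3 - ((5 + X)/(2*X) + X)/(5 + sqrt(-2 + X)) = 3 - (X + (5 + X)/(2*X))/(5 + sqrt(-2 + X)))
q(5 - 0/2)**2 = ((-5 - 2*(5 - 0/2)**2 + 29*(5 - 0/2) + 6*(5 - 0/2)*sqrt(-2 + (5 - 0/2)))/(2*(5 - 0/2)*(5 + sqrt(-2 + (5 - 0/2)))))**2 = ((-5 - 2*(5 - 1*0)**2 + 29*(5 - 1*0) + 6*(5 - 1*0)*sqrt(-2 + (5 - 1*0)))/(2*(5 - 1*0)*(5 + sqrt(-2 + (5 - 1*0)))))**2 = ((-5 - 2*(5 + 0)**2 + 29*(5 + 0) + 6*(5 + 0)*sqrt(-2 + (5 + 0)))/(2*(5 + 0)*(5 + sqrt(-2 + (5 + 0)))))**2 = ((1/2)*(-5 - 2*5**2 + 29*5 + 6*5*sqrt(-2 + 5))/(5*(5 + sqrt(-2 + 5))))**2 = ((1/2)*(1/5)*(-5 - 2*25 + 145 + 6*5*sqrt(3))/(5 + sqrt(3)))**2 = ((1/2)*(1/5)*(-5 - 50 + 145 + 30*sqrt(3))/(5 + sqrt(3)))**2 = ((1/2)*(1/5)*(90 + 30*sqrt(3))/(5 + sqrt(3)))**2 = ((90 + 30*sqrt(3))/(10*(5 + sqrt(3))))**2 = (90 + 30*sqrt(3))**2/(100*(5 + sqrt(3))**2)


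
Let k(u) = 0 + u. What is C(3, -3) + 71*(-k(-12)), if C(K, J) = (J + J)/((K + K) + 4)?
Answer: 4257/5 ≈ 851.40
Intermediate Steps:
C(K, J) = 2*J/(4 + 2*K) (C(K, J) = (2*J)/(2*K + 4) = (2*J)/(4 + 2*K) = 2*J/(4 + 2*K))
k(u) = u
C(3, -3) + 71*(-k(-12)) = -3/(2 + 3) + 71*(-1*(-12)) = -3/5 + 71*12 = -3*⅕ + 852 = -⅗ + 852 = 4257/5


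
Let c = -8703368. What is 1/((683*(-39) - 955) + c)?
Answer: -1/8730960 ≈ -1.1453e-7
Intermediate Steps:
1/((683*(-39) - 955) + c) = 1/((683*(-39) - 955) - 8703368) = 1/((-26637 - 955) - 8703368) = 1/(-27592 - 8703368) = 1/(-8730960) = -1/8730960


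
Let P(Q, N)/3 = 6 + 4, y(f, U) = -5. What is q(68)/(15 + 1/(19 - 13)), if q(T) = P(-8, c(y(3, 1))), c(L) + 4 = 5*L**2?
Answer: 180/91 ≈ 1.9780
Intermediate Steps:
c(L) = -4 + 5*L**2
P(Q, N) = 30 (P(Q, N) = 3*(6 + 4) = 3*10 = 30)
q(T) = 30
q(68)/(15 + 1/(19 - 13)) = 30/(15 + 1/(19 - 13)) = 30/(15 + 1/6) = 30/(91/6) = (6/91)*30 = 180/91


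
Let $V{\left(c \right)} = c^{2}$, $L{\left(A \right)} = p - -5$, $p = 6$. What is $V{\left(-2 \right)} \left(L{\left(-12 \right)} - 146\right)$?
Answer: $-540$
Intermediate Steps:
$L{\left(A \right)} = 11$ ($L{\left(A \right)} = 6 - -5 = 6 + 5 = 11$)
$V{\left(-2 \right)} \left(L{\left(-12 \right)} - 146\right) = \left(-2\right)^{2} \left(11 - 146\right) = 4 \left(-135\right) = -540$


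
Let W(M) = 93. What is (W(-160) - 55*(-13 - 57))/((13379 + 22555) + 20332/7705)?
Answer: 1320905/12038774 ≈ 0.10972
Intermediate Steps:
(W(-160) - 55*(-13 - 57))/((13379 + 22555) + 20332/7705) = (93 - 55*(-13 - 57))/((13379 + 22555) + 20332/7705) = (93 - 55*(-70))/(35934 + 20332*(1/7705)) = (93 + 3850)/(35934 + 884/335) = 3943/(12038774/335) = 3943*(335/12038774) = 1320905/12038774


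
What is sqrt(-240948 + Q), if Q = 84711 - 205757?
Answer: I*sqrt(361994) ≈ 601.66*I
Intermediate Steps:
Q = -121046
sqrt(-240948 + Q) = sqrt(-240948 - 121046) = sqrt(-361994) = I*sqrt(361994)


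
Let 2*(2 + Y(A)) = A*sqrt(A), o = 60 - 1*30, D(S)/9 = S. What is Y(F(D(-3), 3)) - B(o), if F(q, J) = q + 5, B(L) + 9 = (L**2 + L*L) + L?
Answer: -1823 - 11*I*sqrt(22) ≈ -1823.0 - 51.595*I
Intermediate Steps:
D(S) = 9*S
o = 30 (o = 60 - 30 = 30)
B(L) = -9 + L + 2*L**2 (B(L) = -9 + ((L**2 + L*L) + L) = -9 + ((L**2 + L**2) + L) = -9 + (2*L**2 + L) = -9 + (L + 2*L**2) = -9 + L + 2*L**2)
F(q, J) = 5 + q
Y(A) = -2 + A**(3/2)/2 (Y(A) = -2 + (A*sqrt(A))/2 = -2 + A**(3/2)/2)
Y(F(D(-3), 3)) - B(o) = (-2 + (5 + 9*(-3))**(3/2)/2) - (-9 + 30 + 2*30**2) = (-2 + (5 - 27)**(3/2)/2) - (-9 + 30 + 2*900) = (-2 + (-22)**(3/2)/2) - (-9 + 30 + 1800) = (-2 + (-22*I*sqrt(22))/2) - 1*1821 = (-2 - 11*I*sqrt(22)) - 1821 = -1823 - 11*I*sqrt(22)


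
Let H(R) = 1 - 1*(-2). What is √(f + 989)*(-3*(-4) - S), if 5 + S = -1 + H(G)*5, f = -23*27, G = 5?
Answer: 12*√23 ≈ 57.550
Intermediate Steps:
f = -621
H(R) = 3 (H(R) = 1 + 2 = 3)
S = 9 (S = -5 + (-1 + 3*5) = -5 + (-1 + 15) = -5 + 14 = 9)
√(f + 989)*(-3*(-4) - S) = √(-621 + 989)*(-3*(-4) - 1*9) = √368*(12 - 9) = (4*√23)*3 = 12*√23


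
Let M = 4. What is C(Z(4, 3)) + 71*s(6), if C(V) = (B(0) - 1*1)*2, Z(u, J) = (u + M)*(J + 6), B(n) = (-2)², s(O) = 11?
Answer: 787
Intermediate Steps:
B(n) = 4
Z(u, J) = (4 + u)*(6 + J) (Z(u, J) = (u + 4)*(J + 6) = (4 + u)*(6 + J))
C(V) = 6 (C(V) = (4 - 1*1)*2 = (4 - 1)*2 = 3*2 = 6)
C(Z(4, 3)) + 71*s(6) = 6 + 71*11 = 6 + 781 = 787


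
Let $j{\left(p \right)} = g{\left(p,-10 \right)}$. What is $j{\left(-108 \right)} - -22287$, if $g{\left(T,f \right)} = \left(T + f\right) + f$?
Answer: $22159$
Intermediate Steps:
$g{\left(T,f \right)} = T + 2 f$
$j{\left(p \right)} = -20 + p$ ($j{\left(p \right)} = p + 2 \left(-10\right) = p - 20 = -20 + p$)
$j{\left(-108 \right)} - -22287 = \left(-20 - 108\right) - -22287 = -128 + 22287 = 22159$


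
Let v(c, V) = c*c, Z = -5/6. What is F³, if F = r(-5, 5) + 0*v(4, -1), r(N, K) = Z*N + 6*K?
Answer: 8615125/216 ≈ 39885.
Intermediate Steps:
Z = -⅚ (Z = -5*⅙ = -⅚ ≈ -0.83333)
v(c, V) = c²
r(N, K) = 6*K - 5*N/6 (r(N, K) = -5*N/6 + 6*K = 6*K - 5*N/6)
F = 205/6 (F = (6*5 - ⅚*(-5)) + 0*4² = (30 + 25/6) + 0*16 = 205/6 + 0 = 205/6 ≈ 34.167)
F³ = (205/6)³ = 8615125/216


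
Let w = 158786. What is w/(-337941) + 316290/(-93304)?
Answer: -60851363917/15765623532 ≈ -3.8597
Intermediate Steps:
w/(-337941) + 316290/(-93304) = 158786/(-337941) + 316290/(-93304) = 158786*(-1/337941) + 316290*(-1/93304) = -158786/337941 - 158145/46652 = -60851363917/15765623532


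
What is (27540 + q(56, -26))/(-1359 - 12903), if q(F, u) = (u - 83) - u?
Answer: -27457/14262 ≈ -1.9252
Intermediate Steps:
q(F, u) = -83 (q(F, u) = (-83 + u) - u = -83)
(27540 + q(56, -26))/(-1359 - 12903) = (27540 - 83)/(-1359 - 12903) = 27457/(-14262) = 27457*(-1/14262) = -27457/14262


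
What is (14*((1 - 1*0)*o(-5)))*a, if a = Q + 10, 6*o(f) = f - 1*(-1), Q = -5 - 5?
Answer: 0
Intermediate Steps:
Q = -10
o(f) = 1/6 + f/6 (o(f) = (f - 1*(-1))/6 = (f + 1)/6 = (1 + f)/6 = 1/6 + f/6)
a = 0 (a = -10 + 10 = 0)
(14*((1 - 1*0)*o(-5)))*a = (14*((1 - 1*0)*(1/6 + (1/6)*(-5))))*0 = (14*((1 + 0)*(1/6 - 5/6)))*0 = (14*(1*(-2/3)))*0 = (14*(-2/3))*0 = -28/3*0 = 0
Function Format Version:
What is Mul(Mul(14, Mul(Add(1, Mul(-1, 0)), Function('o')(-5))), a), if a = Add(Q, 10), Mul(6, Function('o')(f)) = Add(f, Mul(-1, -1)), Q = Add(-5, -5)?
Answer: 0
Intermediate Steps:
Q = -10
Function('o')(f) = Add(Rational(1, 6), Mul(Rational(1, 6), f)) (Function('o')(f) = Mul(Rational(1, 6), Add(f, Mul(-1, -1))) = Mul(Rational(1, 6), Add(f, 1)) = Mul(Rational(1, 6), Add(1, f)) = Add(Rational(1, 6), Mul(Rational(1, 6), f)))
a = 0 (a = Add(-10, 10) = 0)
Mul(Mul(14, Mul(Add(1, Mul(-1, 0)), Function('o')(-5))), a) = Mul(Mul(14, Mul(Add(1, Mul(-1, 0)), Add(Rational(1, 6), Mul(Rational(1, 6), -5)))), 0) = Mul(Mul(14, Mul(Add(1, 0), Add(Rational(1, 6), Rational(-5, 6)))), 0) = Mul(Mul(14, Mul(1, Rational(-2, 3))), 0) = Mul(Mul(14, Rational(-2, 3)), 0) = Mul(Rational(-28, 3), 0) = 0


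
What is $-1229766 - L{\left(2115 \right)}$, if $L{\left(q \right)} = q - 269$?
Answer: $-1231612$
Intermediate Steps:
$L{\left(q \right)} = -269 + q$ ($L{\left(q \right)} = q - 269 = -269 + q$)
$-1229766 - L{\left(2115 \right)} = -1229766 - \left(-269 + 2115\right) = -1229766 - 1846 = -1231612$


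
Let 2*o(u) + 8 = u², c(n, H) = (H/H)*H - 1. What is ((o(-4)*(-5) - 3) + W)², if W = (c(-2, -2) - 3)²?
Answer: 169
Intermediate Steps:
c(n, H) = -1 + H (c(n, H) = 1*H - 1 = H - 1 = -1 + H)
o(u) = -4 + u²/2
W = 36 (W = ((-1 - 2) - 3)² = (-3 - 3)² = (-6)² = 36)
((o(-4)*(-5) - 3) + W)² = (((-4 + (½)*(-4)²)*(-5) - 3) + 36)² = (((-4 + (½)*16)*(-5) - 3) + 36)² = (((-4 + 8)*(-5) - 3) + 36)² = ((4*(-5) - 3) + 36)² = ((-20 - 3) + 36)² = (-23 + 36)² = 13² = 169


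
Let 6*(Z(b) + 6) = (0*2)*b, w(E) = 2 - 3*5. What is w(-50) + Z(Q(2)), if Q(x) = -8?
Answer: -19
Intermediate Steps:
w(E) = -13 (w(E) = 2 - 15 = -13)
Z(b) = -6 (Z(b) = -6 + ((0*2)*b)/6 = -6 + (0*b)/6 = -6 + (⅙)*0 = -6 + 0 = -6)
w(-50) + Z(Q(2)) = -13 - 6 = -19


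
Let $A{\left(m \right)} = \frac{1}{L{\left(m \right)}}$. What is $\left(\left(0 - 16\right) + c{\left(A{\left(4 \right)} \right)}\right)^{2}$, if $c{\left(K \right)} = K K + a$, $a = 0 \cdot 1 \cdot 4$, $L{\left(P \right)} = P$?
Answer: $\frac{65025}{256} \approx 254.0$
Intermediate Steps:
$a = 0$ ($a = 0 \cdot 4 = 0$)
$A{\left(m \right)} = \frac{1}{m}$
$c{\left(K \right)} = K^{2}$ ($c{\left(K \right)} = K K + 0 = K^{2} + 0 = K^{2}$)
$\left(\left(0 - 16\right) + c{\left(A{\left(4 \right)} \right)}\right)^{2} = \left(\left(0 - 16\right) + \left(\frac{1}{4}\right)^{2}\right)^{2} = \left(-16 + \left(\frac{1}{4}\right)^{2}\right)^{2} = \left(-16 + \frac{1}{16}\right)^{2} = \left(- \frac{255}{16}\right)^{2} = \frac{65025}{256}$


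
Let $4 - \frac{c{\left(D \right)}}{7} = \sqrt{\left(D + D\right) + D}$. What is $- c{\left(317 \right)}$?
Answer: $-28 + 7 \sqrt{951} \approx 187.87$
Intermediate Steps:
$c{\left(D \right)} = 28 - 7 \sqrt{3} \sqrt{D}$ ($c{\left(D \right)} = 28 - 7 \sqrt{\left(D + D\right) + D} = 28 - 7 \sqrt{2 D + D} = 28 - 7 \sqrt{3 D} = 28 - 7 \sqrt{3} \sqrt{D}$)
$- c{\left(317 \right)} = - (28 - 7 \sqrt{3} \sqrt{317}) = - (28 - 7 \sqrt{951}) = -28 + 7 \sqrt{951}$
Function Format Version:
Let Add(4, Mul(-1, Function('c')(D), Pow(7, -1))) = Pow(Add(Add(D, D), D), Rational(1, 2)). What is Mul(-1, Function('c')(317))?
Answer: Add(-28, Mul(7, Pow(951, Rational(1, 2)))) ≈ 187.87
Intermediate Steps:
Function('c')(D) = Add(28, Mul(-7, Pow(3, Rational(1, 2)), Pow(D, Rational(1, 2)))) (Function('c')(D) = Add(28, Mul(-7, Pow(Add(Add(D, D), D), Rational(1, 2)))) = Add(28, Mul(-7, Pow(Add(Mul(2, D), D), Rational(1, 2)))) = Add(28, Mul(-7, Pow(Mul(3, D), Rational(1, 2)))) = Add(28, Mul(-7, Mul(Pow(3, Rational(1, 2)), Pow(D, Rational(1, 2))))) = Add(28, Mul(-7, Pow(3, Rational(1, 2)), Pow(D, Rational(1, 2)))))
Mul(-1, Function('c')(317)) = Mul(-1, Add(28, Mul(-7, Pow(3, Rational(1, 2)), Pow(317, Rational(1, 2))))) = Mul(-1, Add(28, Mul(-7, Pow(951, Rational(1, 2))))) = Add(-28, Mul(7, Pow(951, Rational(1, 2))))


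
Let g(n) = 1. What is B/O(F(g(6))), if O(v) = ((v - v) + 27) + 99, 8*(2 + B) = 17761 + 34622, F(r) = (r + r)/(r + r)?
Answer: 7481/144 ≈ 51.951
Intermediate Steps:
F(r) = 1 (F(r) = (2*r)/((2*r)) = (2*r)*(1/(2*r)) = 1)
B = 52367/8 (B = -2 + (17761 + 34622)/8 = -2 + (1/8)*52383 = -2 + 52383/8 = 52367/8 ≈ 6545.9)
O(v) = 126 (O(v) = (0 + 27) + 99 = 27 + 99 = 126)
B/O(F(g(6))) = (52367/8)/126 = (52367/8)*(1/126) = 7481/144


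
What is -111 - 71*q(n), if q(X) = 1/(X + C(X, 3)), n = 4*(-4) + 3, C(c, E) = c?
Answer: -2815/26 ≈ -108.27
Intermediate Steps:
n = -13 (n = -16 + 3 = -13)
q(X) = 1/(2*X) (q(X) = 1/(X + X) = 1/(2*X))
-111 - 71*q(n) = -111 - 71/(2*(-13)) = -111 - 71*(-1)/(2*13) = -111 - 71*(-1/26) = -111 + 71/26 = -2815/26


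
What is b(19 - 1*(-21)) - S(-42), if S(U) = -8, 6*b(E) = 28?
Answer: 38/3 ≈ 12.667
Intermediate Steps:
b(E) = 14/3 (b(E) = (⅙)*28 = 14/3)
b(19 - 1*(-21)) - S(-42) = 14/3 - 1*(-8) = 14/3 + 8 = 38/3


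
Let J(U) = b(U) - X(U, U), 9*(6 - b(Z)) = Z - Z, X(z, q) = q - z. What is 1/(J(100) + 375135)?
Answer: 1/375141 ≈ 2.6657e-6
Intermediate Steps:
b(Z) = 6 (b(Z) = 6 - (Z - Z)/9 = 6 - ⅑*0 = 6 + 0 = 6)
J(U) = 6 (J(U) = 6 - (U - U) = 6 - 1*0 = 6 + 0 = 6)
1/(J(100) + 375135) = 1/(6 + 375135) = 1/375141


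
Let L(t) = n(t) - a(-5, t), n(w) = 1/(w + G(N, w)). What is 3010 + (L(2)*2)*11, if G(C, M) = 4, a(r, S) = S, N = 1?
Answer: 8909/3 ≈ 2969.7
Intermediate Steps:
n(w) = 1/(4 + w) (n(w) = 1/(w + 4) = 1/(4 + w))
L(t) = 1/(4 + t) - t
3010 + (L(2)*2)*11 = 3010 + (((1 - 1*2*(4 + 2))/(4 + 2))*2)*11 = 3010 + (((1 - 1*2*6)/6)*2)*11 = 3010 + (((1 - 12)/6)*2)*11 = 3010 + (((⅙)*(-11))*2)*11 = 3010 - 11/6*2*11 = 3010 - 11/3*11 = 3010 - 121/3 = 8909/3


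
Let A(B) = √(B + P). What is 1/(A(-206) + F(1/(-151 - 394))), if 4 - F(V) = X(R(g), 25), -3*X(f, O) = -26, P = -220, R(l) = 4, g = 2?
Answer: -21/2015 - 9*I*√426/4030 ≈ -0.010422 - 0.046094*I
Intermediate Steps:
X(f, O) = 26/3 (X(f, O) = -⅓*(-26) = 26/3)
A(B) = √(-220 + B) (A(B) = √(B - 220) = √(-220 + B))
F(V) = -14/3 (F(V) = 4 - 1*26/3 = 4 - 26/3 = -14/3)
1/(A(-206) + F(1/(-151 - 394))) = 1/(√(-220 - 206) - 14/3) = 1/(√(-426) - 14/3) = 1/(I*√426 - 14/3) = 1/(-14/3 + I*√426)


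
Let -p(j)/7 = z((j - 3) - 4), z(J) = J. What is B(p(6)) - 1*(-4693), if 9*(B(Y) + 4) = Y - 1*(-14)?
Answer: 14074/3 ≈ 4691.3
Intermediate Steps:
p(j) = 49 - 7*j (p(j) = -7*((j - 3) - 4) = -7*((-3 + j) - 4) = -7*(-7 + j) = 49 - 7*j)
B(Y) = -22/9 + Y/9 (B(Y) = -4 + (Y - 1*(-14))/9 = -4 + (Y + 14)/9 = -4 + (14 + Y)/9 = -4 + (14/9 + Y/9) = -22/9 + Y/9)
B(p(6)) - 1*(-4693) = (-22/9 + (49 - 7*6)/9) - 1*(-4693) = (-22/9 + (49 - 42)/9) + 4693 = (-22/9 + (⅑)*7) + 4693 = (-22/9 + 7/9) + 4693 = -5/3 + 4693 = 14074/3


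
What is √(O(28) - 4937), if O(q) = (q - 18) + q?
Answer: I*√4899 ≈ 69.993*I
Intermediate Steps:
O(q) = -18 + 2*q (O(q) = (-18 + q) + q = -18 + 2*q)
√(O(28) - 4937) = √((-18 + 2*28) - 4937) = √((-18 + 56) - 4937) = √(38 - 4937) = √(-4899) = I*√4899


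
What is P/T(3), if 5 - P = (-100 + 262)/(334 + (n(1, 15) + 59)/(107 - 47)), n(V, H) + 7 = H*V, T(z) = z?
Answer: 90815/60321 ≈ 1.5055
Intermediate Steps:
n(V, H) = -7 + H*V
P = 90815/20107 (P = 5 - (-100 + 262)/(334 + ((-7 + 15*1) + 59)/(107 - 47)) = 5 - 162/(334 + ((-7 + 15) + 59)/60) = 5 - 162/(334 + (8 + 59)*(1/60)) = 5 - 162/(334 + 67*(1/60)) = 5 - 162/(334 + 67/60) = 5 - 162/20107/60 = 5 - 162*60/20107 = 5 - 1*9720/20107 = 5 - 9720/20107 = 90815/20107 ≈ 4.5166)
P/T(3) = (90815/20107)/3 = (90815/20107)*(⅓) = 90815/60321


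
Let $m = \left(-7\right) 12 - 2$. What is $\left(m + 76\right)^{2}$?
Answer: $100$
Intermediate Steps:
$m = -86$ ($m = -84 - 2 = -86$)
$\left(m + 76\right)^{2} = \left(-86 + 76\right)^{2} = \left(-10\right)^{2} = 100$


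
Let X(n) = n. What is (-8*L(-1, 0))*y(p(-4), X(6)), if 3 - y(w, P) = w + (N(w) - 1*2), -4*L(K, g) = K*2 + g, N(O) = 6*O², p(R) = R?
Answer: 348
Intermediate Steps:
L(K, g) = -K/2 - g/4 (L(K, g) = -(K*2 + g)/4 = -(2*K + g)/4 = -(g + 2*K)/4 = -K/2 - g/4)
y(w, P) = 5 - w - 6*w² (y(w, P) = 3 - (w + (6*w² - 1*2)) = 3 - (w + (6*w² - 2)) = 3 - (w + (-2 + 6*w²)) = 3 - (-2 + w + 6*w²) = 3 + (2 - w - 6*w²) = 5 - w - 6*w²)
(-8*L(-1, 0))*y(p(-4), X(6)) = (-8*(-½*(-1) - ¼*0))*(5 - 1*(-4) - 6*(-4)²) = (-8*(½ + 0))*(5 + 4 - 6*16) = (-8*½)*(5 + 4 - 96) = -4*(-87) = 348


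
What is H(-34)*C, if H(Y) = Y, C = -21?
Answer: 714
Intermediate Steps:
H(-34)*C = -34*(-21) = 714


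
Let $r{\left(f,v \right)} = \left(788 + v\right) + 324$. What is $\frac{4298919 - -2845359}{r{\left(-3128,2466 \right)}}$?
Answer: $\frac{3572139}{1789} \approx 1996.7$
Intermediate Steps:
$r{\left(f,v \right)} = 1112 + v$
$\frac{4298919 - -2845359}{r{\left(-3128,2466 \right)}} = \frac{4298919 - -2845359}{1112 + 2466} = \frac{4298919 + 2845359}{3578} = 7144278 \cdot \frac{1}{3578} = \frac{3572139}{1789}$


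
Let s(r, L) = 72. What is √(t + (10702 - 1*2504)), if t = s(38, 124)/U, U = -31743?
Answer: √101980870126/3527 ≈ 90.543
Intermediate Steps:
t = -8/3527 (t = 72/(-31743) = 72*(-1/31743) = -8/3527 ≈ -0.0022682)
√(t + (10702 - 1*2504)) = √(-8/3527 + (10702 - 1*2504)) = √(-8/3527 + (10702 - 2504)) = √(-8/3527 + 8198) = √(28914338/3527) = √101980870126/3527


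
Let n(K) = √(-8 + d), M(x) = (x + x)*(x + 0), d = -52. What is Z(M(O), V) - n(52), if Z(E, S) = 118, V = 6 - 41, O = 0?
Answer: 118 - 2*I*√15 ≈ 118.0 - 7.746*I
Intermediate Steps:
V = -35
M(x) = 2*x² (M(x) = (2*x)*x = 2*x²)
n(K) = 2*I*√15 (n(K) = √(-8 - 52) = √(-60) = 2*I*√15)
Z(M(O), V) - n(52) = 118 - 2*I*√15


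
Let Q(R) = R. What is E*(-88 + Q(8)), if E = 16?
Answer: -1280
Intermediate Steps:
E*(-88 + Q(8)) = 16*(-88 + 8) = 16*(-80) = -1280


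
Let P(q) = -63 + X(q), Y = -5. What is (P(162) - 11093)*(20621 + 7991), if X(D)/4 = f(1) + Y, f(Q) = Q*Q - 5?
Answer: -320225504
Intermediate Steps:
f(Q) = -5 + Q² (f(Q) = Q² - 5 = -5 + Q²)
X(D) = -36 (X(D) = 4*((-5 + 1²) - 5) = 4*((-5 + 1) - 5) = 4*(-4 - 5) = 4*(-9) = -36)
P(q) = -99 (P(q) = -63 - 36 = -99)
(P(162) - 11093)*(20621 + 7991) = (-99 - 11093)*(20621 + 7991) = -11192*28612 = -320225504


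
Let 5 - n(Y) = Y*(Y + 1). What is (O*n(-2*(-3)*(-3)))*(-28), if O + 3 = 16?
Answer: 109564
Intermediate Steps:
O = 13 (O = -3 + 16 = 13)
n(Y) = 5 - Y*(1 + Y) (n(Y) = 5 - Y*(Y + 1) = 5 - Y*(1 + Y))
(O*n(-2*(-3)*(-3)))*(-28) = (13*(5 - (-2*(-3))*(-3) - (-2*(-3)*(-3))**2))*(-28) = (13*(5 - 6*(-3) - (6*(-3))**2))*(-28) = (13*(5 - 1*(-18) - 1*(-18)**2))*(-28) = (13*(5 + 18 - 1*324))*(-28) = (13*(5 + 18 - 324))*(-28) = (13*(-301))*(-28) = -3913*(-28) = 109564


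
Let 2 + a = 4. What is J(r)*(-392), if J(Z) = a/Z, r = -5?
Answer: 784/5 ≈ 156.80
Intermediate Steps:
a = 2 (a = -2 + 4 = 2)
J(Z) = 2/Z
J(r)*(-392) = (2/(-5))*(-392) = (2*(-⅕))*(-392) = -⅖*(-392) = 784/5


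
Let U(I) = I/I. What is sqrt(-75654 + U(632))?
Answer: I*sqrt(75653) ≈ 275.05*I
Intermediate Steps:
U(I) = 1
sqrt(-75654 + U(632)) = sqrt(-75654 + 1) = sqrt(-75653) = I*sqrt(75653)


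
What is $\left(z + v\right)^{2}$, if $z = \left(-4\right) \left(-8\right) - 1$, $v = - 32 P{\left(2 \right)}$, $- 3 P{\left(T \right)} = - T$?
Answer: $\frac{841}{9} \approx 93.444$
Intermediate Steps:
$P{\left(T \right)} = \frac{T}{3}$ ($P{\left(T \right)} = - \frac{\left(-1\right) T}{3} = \frac{T}{3}$)
$v = - \frac{64}{3}$ ($v = - 32 \cdot \frac{1}{3} \cdot 2 = \left(-32\right) \frac{2}{3} = - \frac{64}{3} \approx -21.333$)
$z = 31$ ($z = 32 - 1 = 31$)
$\left(z + v\right)^{2} = \left(31 - \frac{64}{3}\right)^{2} = \left(\frac{29}{3}\right)^{2} = \frac{841}{9}$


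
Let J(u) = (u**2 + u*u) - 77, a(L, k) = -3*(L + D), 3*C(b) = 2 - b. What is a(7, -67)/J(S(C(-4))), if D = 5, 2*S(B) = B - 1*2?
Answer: 36/77 ≈ 0.46753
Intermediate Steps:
C(b) = 2/3 - b/3 (C(b) = (2 - b)/3 = 2/3 - b/3)
S(B) = -1 + B/2 (S(B) = (B - 1*2)/2 = (B - 2)/2 = (-2 + B)/2 = -1 + B/2)
a(L, k) = -15 - 3*L (a(L, k) = -3*(L + 5) = -3*(5 + L) = -15 - 3*L)
J(u) = -77 + 2*u**2 (J(u) = (u**2 + u**2) - 77 = 2*u**2 - 77 = -77 + 2*u**2)
a(7, -67)/J(S(C(-4))) = (-15 - 3*7)/(-77 + 2*(-1 + (2/3 - 1/3*(-4))/2)**2) = (-15 - 21)/(-77 + 2*(-1 + (2/3 + 4/3)/2)**2) = -36/(-77 + 2*(-1 + (1/2)*2)**2) = -36/(-77 + 2*(-1 + 1)**2) = -36/(-77 + 2*0**2) = -36/(-77 + 2*0) = -36/(-77 + 0) = -36/(-77) = -36*(-1/77) = 36/77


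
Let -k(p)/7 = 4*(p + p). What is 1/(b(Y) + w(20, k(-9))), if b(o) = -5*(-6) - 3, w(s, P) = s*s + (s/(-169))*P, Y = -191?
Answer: 169/62083 ≈ 0.0027222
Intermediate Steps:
k(p) = -56*p (k(p) = -28*(p + p) = -28*2*p = -56*p)
w(s, P) = s² - P*s/169 (w(s, P) = s² + (s*(-1/169))*P = s² + (-s/169)*P = s² - P*s/169)
b(o) = 27 (b(o) = 30 - 3 = 27)
1/(b(Y) + w(20, k(-9))) = 1/(27 + (1/169)*20*(-(-56)*(-9) + 169*20)) = 1/(27 + (1/169)*20*(-1*504 + 3380)) = 1/(27 + (1/169)*20*(-504 + 3380)) = 1/(27 + (1/169)*20*2876) = 1/(27 + 57520/169) = 1/(62083/169) = 169/62083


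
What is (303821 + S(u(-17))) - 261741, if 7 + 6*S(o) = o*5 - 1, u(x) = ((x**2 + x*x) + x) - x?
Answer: 127681/3 ≈ 42560.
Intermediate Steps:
u(x) = 2*x**2 (u(x) = ((x**2 + x**2) + x) - x = (2*x**2 + x) - x = (x + 2*x**2) - x = 2*x**2)
S(o) = -4/3 + 5*o/6 (S(o) = -7/6 + (o*5 - 1)/6 = -7/6 + (5*o - 1)/6 = -7/6 + (-1 + 5*o)/6 = -7/6 + (-1/6 + 5*o/6) = -4/3 + 5*o/6)
(303821 + S(u(-17))) - 261741 = (303821 + (-4/3 + 5*(2*(-17)**2)/6)) - 261741 = (303821 + (-4/3 + 5*(2*289)/6)) - 261741 = (303821 + (-4/3 + (5/6)*578)) - 261741 = (303821 + (-4/3 + 1445/3)) - 261741 = (303821 + 1441/3) - 261741 = 912904/3 - 261741 = 127681/3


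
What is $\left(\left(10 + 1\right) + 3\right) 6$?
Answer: $84$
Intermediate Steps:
$\left(\left(10 + 1\right) + 3\right) 6 = \left(11 + 3\right) 6 = 14 \cdot 6 = 84$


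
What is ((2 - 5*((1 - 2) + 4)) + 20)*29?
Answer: 203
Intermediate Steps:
((2 - 5*((1 - 2) + 4)) + 20)*29 = ((2 - 5*(-1 + 4)) + 20)*29 = ((2 - 5*3) + 20)*29 = ((2 - 15) + 20)*29 = (-13 + 20)*29 = 7*29 = 203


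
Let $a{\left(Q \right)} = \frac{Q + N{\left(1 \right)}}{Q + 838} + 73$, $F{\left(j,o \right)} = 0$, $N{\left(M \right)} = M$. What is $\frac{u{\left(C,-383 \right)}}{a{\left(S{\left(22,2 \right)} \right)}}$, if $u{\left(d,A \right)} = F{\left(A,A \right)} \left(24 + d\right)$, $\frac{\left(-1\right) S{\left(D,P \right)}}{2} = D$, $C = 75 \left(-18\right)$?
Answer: $0$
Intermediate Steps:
$C = -1350$
$S{\left(D,P \right)} = - 2 D$
$u{\left(d,A \right)} = 0$ ($u{\left(d,A \right)} = 0 \left(24 + d\right) = 0$)
$a{\left(Q \right)} = 73 + \frac{1 + Q}{838 + Q}$ ($a{\left(Q \right)} = \frac{Q + 1}{Q + 838} + 73 = \frac{1 + Q}{838 + Q} + 73 = 73 + \frac{1 + Q}{838 + Q}$)
$\frac{u{\left(C,-383 \right)}}{a{\left(S{\left(22,2 \right)} \right)}} = \frac{0}{\frac{1}{838 - 44} \left(61175 + 74 \left(\left(-2\right) 22\right)\right)} = \frac{0}{\frac{1}{838 - 44} \left(61175 + 74 \left(-44\right)\right)} = \frac{0}{\frac{1}{794} \left(61175 - 3256\right)} = \frac{0}{\frac{1}{794} \cdot 57919} = \frac{0}{\frac{57919}{794}} = 0 \cdot \frac{794}{57919} = 0$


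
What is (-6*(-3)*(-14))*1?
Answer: -252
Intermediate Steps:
(-6*(-3)*(-14))*1 = (18*(-14))*1 = -252*1 = -252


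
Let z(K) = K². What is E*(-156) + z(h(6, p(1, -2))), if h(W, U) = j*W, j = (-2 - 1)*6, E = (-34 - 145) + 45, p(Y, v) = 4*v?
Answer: 32568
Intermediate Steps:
E = -134 (E = -179 + 45 = -134)
j = -18 (j = -3*6 = -18)
h(W, U) = -18*W
E*(-156) + z(h(6, p(1, -2))) = -134*(-156) + (-18*6)² = 20904 + (-108)² = 20904 + 11664 = 32568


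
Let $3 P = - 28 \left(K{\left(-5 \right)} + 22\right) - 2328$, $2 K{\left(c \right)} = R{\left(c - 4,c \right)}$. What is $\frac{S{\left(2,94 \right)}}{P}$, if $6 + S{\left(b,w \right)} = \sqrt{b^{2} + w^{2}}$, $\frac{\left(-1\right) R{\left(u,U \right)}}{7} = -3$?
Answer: $\frac{9}{1619} - \frac{3 \sqrt{2210}}{1619} \approx -0.081552$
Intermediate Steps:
$R{\left(u,U \right)} = 21$ ($R{\left(u,U \right)} = \left(-7\right) \left(-3\right) = 21$)
$K{\left(c \right)} = \frac{21}{2}$ ($K{\left(c \right)} = \frac{1}{2} \cdot 21 = \frac{21}{2}$)
$P = - \frac{3238}{3}$ ($P = \frac{- 28 \left(\frac{21}{2} + 22\right) - 2328}{3} = \frac{\left(-28\right) \frac{65}{2} - 2328}{3} = \frac{-910 - 2328}{3} = \frac{1}{3} \left(-3238\right) = - \frac{3238}{3} \approx -1079.3$)
$S{\left(b,w \right)} = -6 + \sqrt{b^{2} + w^{2}}$
$\frac{S{\left(2,94 \right)}}{P} = \frac{-6 + \sqrt{2^{2} + 94^{2}}}{- \frac{3238}{3}} = \left(-6 + \sqrt{4 + 8836}\right) \left(- \frac{3}{3238}\right) = \left(-6 + \sqrt{8840}\right) \left(- \frac{3}{3238}\right) = \left(-6 + 2 \sqrt{2210}\right) \left(- \frac{3}{3238}\right) = \frac{9}{1619} - \frac{3 \sqrt{2210}}{1619}$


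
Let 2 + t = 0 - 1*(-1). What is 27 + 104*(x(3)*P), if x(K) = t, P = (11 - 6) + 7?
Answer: -1221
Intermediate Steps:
t = -1 (t = -2 + (0 - 1*(-1)) = -2 + (0 + 1) = -2 + 1 = -1)
P = 12 (P = 5 + 7 = 12)
x(K) = -1
27 + 104*(x(3)*P) = 27 + 104*(-1*12) = 27 + 104*(-12) = 27 - 1248 = -1221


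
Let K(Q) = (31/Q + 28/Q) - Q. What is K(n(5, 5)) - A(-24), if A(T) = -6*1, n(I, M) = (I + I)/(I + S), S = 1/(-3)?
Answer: 3296/105 ≈ 31.390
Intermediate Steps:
S = -⅓ ≈ -0.33333
n(I, M) = 2*I/(-⅓ + I) (n(I, M) = (I + I)/(I - ⅓) = (2*I)/(-⅓ + I) = 2*I/(-⅓ + I))
A(T) = -6
K(Q) = -Q + 59/Q (K(Q) = 59/Q - Q = -Q + 59/Q)
K(n(5, 5)) - A(-24) = (-6*5/(-1 + 3*5) + 59/((6*5/(-1 + 3*5)))) - 1*(-6) = (-6*5/(-1 + 15) + 59/((6*5/(-1 + 15)))) + 6 = (-6*5/14 + 59/((6*5/14))) + 6 = (-6*5/14 + 59/((6*5*(1/14)))) + 6 = (-1*15/7 + 59/(15/7)) + 6 = (-15/7 + 59*(7/15)) + 6 = (-15/7 + 413/15) + 6 = 2666/105 + 6 = 3296/105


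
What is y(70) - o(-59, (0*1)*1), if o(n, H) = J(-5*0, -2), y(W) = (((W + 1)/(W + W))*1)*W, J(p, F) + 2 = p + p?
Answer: 75/2 ≈ 37.500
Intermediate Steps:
J(p, F) = -2 + 2*p (J(p, F) = -2 + (p + p) = -2 + 2*p)
y(W) = ½ + W/2 (y(W) = (((1 + W)/((2*W)))*1)*W = (((1 + W)*(1/(2*W)))*1)*W = (((1 + W)/(2*W))*1)*W = ((1 + W)/(2*W))*W = ½ + W/2)
o(n, H) = -2 (o(n, H) = -2 + 2*(-5*0) = -2 + 2*0 = -2 + 0 = -2)
y(70) - o(-59, (0*1)*1) = (½ + (½)*70) - 1*(-2) = (½ + 35) + 2 = 71/2 + 2 = 75/2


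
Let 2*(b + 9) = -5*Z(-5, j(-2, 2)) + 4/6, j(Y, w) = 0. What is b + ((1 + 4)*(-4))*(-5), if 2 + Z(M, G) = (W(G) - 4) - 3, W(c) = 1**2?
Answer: 334/3 ≈ 111.33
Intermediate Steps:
W(c) = 1
Z(M, G) = -8 (Z(M, G) = -2 + ((1 - 4) - 3) = -2 + (-3 - 3) = -2 - 6 = -8)
b = 34/3 (b = -9 + (-5*(-8) + 4/6)/2 = -9 + (40 + 4*(1/6))/2 = -9 + (40 + 2/3)/2 = -9 + (1/2)*(122/3) = -9 + 61/3 = 34/3 ≈ 11.333)
b + ((1 + 4)*(-4))*(-5) = 34/3 + ((1 + 4)*(-4))*(-5) = 34/3 + (5*(-4))*(-5) = 34/3 - 20*(-5) = 34/3 + 100 = 334/3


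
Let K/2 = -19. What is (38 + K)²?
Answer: 0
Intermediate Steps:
K = -38 (K = 2*(-19) = -38)
(38 + K)² = (38 - 38)² = 0² = 0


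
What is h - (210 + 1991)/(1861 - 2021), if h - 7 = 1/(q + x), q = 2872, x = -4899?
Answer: 6731507/324320 ≈ 20.756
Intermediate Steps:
h = 14188/2027 (h = 7 + 1/(2872 - 4899) = 7 + 1/(-2027) = 7 - 1/2027 = 14188/2027 ≈ 6.9995)
h - (210 + 1991)/(1861 - 2021) = 14188/2027 - (210 + 1991)/(1861 - 2021) = 14188/2027 - 2201/(-160) = 14188/2027 - 2201*(-1)/160 = 14188/2027 - 1*(-2201/160) = 14188/2027 + 2201/160 = 6731507/324320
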